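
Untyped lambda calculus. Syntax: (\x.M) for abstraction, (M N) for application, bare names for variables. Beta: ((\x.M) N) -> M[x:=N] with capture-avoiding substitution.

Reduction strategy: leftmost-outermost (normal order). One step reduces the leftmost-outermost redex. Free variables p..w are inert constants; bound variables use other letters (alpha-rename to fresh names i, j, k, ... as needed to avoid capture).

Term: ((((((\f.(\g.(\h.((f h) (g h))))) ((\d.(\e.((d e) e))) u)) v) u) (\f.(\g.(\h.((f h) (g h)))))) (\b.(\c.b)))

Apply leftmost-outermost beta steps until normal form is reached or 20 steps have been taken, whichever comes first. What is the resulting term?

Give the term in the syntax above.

Step 0: ((((((\f.(\g.(\h.((f h) (g h))))) ((\d.(\e.((d e) e))) u)) v) u) (\f.(\g.(\h.((f h) (g h)))))) (\b.(\c.b)))
Step 1: (((((\g.(\h.((((\d.(\e.((d e) e))) u) h) (g h)))) v) u) (\f.(\g.(\h.((f h) (g h)))))) (\b.(\c.b)))
Step 2: ((((\h.((((\d.(\e.((d e) e))) u) h) (v h))) u) (\f.(\g.(\h.((f h) (g h)))))) (\b.(\c.b)))
Step 3: ((((((\d.(\e.((d e) e))) u) u) (v u)) (\f.(\g.(\h.((f h) (g h)))))) (\b.(\c.b)))
Step 4: (((((\e.((u e) e)) u) (v u)) (\f.(\g.(\h.((f h) (g h)))))) (\b.(\c.b)))
Step 5: (((((u u) u) (v u)) (\f.(\g.(\h.((f h) (g h)))))) (\b.(\c.b)))

Answer: (((((u u) u) (v u)) (\f.(\g.(\h.((f h) (g h)))))) (\b.(\c.b)))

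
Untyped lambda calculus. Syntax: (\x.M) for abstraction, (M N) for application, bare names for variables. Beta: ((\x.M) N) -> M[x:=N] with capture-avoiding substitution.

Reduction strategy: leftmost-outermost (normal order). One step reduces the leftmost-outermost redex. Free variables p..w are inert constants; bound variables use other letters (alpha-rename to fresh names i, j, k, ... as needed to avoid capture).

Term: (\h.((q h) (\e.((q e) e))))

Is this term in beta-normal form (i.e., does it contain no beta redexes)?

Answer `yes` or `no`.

Term: (\h.((q h) (\e.((q e) e))))
No beta redexes found.

Answer: yes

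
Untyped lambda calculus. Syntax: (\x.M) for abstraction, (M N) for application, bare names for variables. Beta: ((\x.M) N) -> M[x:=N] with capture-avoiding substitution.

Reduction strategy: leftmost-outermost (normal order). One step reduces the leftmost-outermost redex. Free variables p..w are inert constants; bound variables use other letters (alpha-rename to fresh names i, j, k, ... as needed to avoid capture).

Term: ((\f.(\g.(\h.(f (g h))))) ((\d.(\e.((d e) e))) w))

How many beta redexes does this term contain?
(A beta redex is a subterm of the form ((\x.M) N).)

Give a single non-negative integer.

Term: ((\f.(\g.(\h.(f (g h))))) ((\d.(\e.((d e) e))) w))
  Redex: ((\f.(\g.(\h.(f (g h))))) ((\d.(\e.((d e) e))) w))
  Redex: ((\d.(\e.((d e) e))) w)
Total redexes: 2

Answer: 2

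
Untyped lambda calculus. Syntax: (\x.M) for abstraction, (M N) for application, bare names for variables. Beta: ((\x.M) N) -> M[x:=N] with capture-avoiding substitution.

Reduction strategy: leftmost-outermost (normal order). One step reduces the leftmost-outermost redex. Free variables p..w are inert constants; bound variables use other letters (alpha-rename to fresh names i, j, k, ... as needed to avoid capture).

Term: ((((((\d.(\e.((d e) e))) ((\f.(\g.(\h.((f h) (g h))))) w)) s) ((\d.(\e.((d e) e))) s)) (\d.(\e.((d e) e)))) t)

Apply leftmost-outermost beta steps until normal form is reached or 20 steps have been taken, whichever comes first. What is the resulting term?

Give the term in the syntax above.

Answer: (((((w s) (s s)) (\e.((s e) e))) (\d.(\e.((d e) e)))) t)

Derivation:
Step 0: ((((((\d.(\e.((d e) e))) ((\f.(\g.(\h.((f h) (g h))))) w)) s) ((\d.(\e.((d e) e))) s)) (\d.(\e.((d e) e)))) t)
Step 1: (((((\e.((((\f.(\g.(\h.((f h) (g h))))) w) e) e)) s) ((\d.(\e.((d e) e))) s)) (\d.(\e.((d e) e)))) t)
Step 2: (((((((\f.(\g.(\h.((f h) (g h))))) w) s) s) ((\d.(\e.((d e) e))) s)) (\d.(\e.((d e) e)))) t)
Step 3: ((((((\g.(\h.((w h) (g h)))) s) s) ((\d.(\e.((d e) e))) s)) (\d.(\e.((d e) e)))) t)
Step 4: (((((\h.((w h) (s h))) s) ((\d.(\e.((d e) e))) s)) (\d.(\e.((d e) e)))) t)
Step 5: (((((w s) (s s)) ((\d.(\e.((d e) e))) s)) (\d.(\e.((d e) e)))) t)
Step 6: (((((w s) (s s)) (\e.((s e) e))) (\d.(\e.((d e) e)))) t)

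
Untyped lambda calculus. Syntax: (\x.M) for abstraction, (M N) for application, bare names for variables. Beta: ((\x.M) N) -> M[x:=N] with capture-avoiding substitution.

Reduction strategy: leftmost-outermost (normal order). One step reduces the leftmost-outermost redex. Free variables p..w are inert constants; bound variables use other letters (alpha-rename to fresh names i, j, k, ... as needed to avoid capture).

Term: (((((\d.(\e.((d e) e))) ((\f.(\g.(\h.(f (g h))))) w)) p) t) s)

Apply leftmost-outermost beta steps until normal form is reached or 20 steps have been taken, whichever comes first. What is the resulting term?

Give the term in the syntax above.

Step 0: (((((\d.(\e.((d e) e))) ((\f.(\g.(\h.(f (g h))))) w)) p) t) s)
Step 1: ((((\e.((((\f.(\g.(\h.(f (g h))))) w) e) e)) p) t) s)
Step 2: ((((((\f.(\g.(\h.(f (g h))))) w) p) p) t) s)
Step 3: (((((\g.(\h.(w (g h)))) p) p) t) s)
Step 4: ((((\h.(w (p h))) p) t) s)
Step 5: (((w (p p)) t) s)

Answer: (((w (p p)) t) s)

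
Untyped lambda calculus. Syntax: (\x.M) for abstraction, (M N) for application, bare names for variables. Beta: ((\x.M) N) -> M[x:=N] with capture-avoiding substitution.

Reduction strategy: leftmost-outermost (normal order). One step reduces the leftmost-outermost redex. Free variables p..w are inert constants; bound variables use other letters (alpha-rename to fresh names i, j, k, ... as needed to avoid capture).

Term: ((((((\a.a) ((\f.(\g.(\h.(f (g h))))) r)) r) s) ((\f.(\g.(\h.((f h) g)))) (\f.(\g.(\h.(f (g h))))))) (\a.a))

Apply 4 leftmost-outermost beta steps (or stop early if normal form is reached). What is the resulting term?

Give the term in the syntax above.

Step 0: ((((((\a.a) ((\f.(\g.(\h.(f (g h))))) r)) r) s) ((\f.(\g.(\h.((f h) g)))) (\f.(\g.(\h.(f (g h))))))) (\a.a))
Step 1: ((((((\f.(\g.(\h.(f (g h))))) r) r) s) ((\f.(\g.(\h.((f h) g)))) (\f.(\g.(\h.(f (g h))))))) (\a.a))
Step 2: (((((\g.(\h.(r (g h)))) r) s) ((\f.(\g.(\h.((f h) g)))) (\f.(\g.(\h.(f (g h))))))) (\a.a))
Step 3: ((((\h.(r (r h))) s) ((\f.(\g.(\h.((f h) g)))) (\f.(\g.(\h.(f (g h))))))) (\a.a))
Step 4: (((r (r s)) ((\f.(\g.(\h.((f h) g)))) (\f.(\g.(\h.(f (g h))))))) (\a.a))

Answer: (((r (r s)) ((\f.(\g.(\h.((f h) g)))) (\f.(\g.(\h.(f (g h))))))) (\a.a))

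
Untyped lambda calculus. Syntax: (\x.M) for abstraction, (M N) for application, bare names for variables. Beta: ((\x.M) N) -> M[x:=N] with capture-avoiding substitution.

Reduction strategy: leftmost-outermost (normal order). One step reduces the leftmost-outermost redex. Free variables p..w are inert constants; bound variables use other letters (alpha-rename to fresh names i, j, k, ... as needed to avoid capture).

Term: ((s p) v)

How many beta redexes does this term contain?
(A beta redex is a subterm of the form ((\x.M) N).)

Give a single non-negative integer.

Term: ((s p) v)
  (no redexes)
Total redexes: 0

Answer: 0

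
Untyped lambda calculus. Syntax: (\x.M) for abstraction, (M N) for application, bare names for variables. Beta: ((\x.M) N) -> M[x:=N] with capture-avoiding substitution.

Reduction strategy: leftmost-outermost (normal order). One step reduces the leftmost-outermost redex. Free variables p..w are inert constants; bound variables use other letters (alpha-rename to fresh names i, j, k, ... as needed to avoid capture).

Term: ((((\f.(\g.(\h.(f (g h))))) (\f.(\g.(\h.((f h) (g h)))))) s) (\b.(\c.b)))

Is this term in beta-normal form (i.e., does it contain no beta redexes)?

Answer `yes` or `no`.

Term: ((((\f.(\g.(\h.(f (g h))))) (\f.(\g.(\h.((f h) (g h)))))) s) (\b.(\c.b)))
Found 1 beta redex(es).

Answer: no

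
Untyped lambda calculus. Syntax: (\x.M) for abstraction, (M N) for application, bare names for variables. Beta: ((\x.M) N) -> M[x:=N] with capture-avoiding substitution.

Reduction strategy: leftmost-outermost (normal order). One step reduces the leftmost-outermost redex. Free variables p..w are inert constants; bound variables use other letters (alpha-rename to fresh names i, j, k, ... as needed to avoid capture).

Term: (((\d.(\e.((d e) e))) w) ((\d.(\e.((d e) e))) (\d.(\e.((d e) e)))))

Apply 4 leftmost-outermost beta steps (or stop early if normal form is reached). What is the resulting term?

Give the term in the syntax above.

Step 0: (((\d.(\e.((d e) e))) w) ((\d.(\e.((d e) e))) (\d.(\e.((d e) e)))))
Step 1: ((\e.((w e) e)) ((\d.(\e.((d e) e))) (\d.(\e.((d e) e)))))
Step 2: ((w ((\d.(\e.((d e) e))) (\d.(\e.((d e) e))))) ((\d.(\e.((d e) e))) (\d.(\e.((d e) e)))))
Step 3: ((w (\e.(((\d.(\e.((d e) e))) e) e))) ((\d.(\e.((d e) e))) (\d.(\e.((d e) e)))))
Step 4: ((w (\e.((\i.((e i) i)) e))) ((\d.(\e.((d e) e))) (\d.(\e.((d e) e)))))

Answer: ((w (\e.((\i.((e i) i)) e))) ((\d.(\e.((d e) e))) (\d.(\e.((d e) e)))))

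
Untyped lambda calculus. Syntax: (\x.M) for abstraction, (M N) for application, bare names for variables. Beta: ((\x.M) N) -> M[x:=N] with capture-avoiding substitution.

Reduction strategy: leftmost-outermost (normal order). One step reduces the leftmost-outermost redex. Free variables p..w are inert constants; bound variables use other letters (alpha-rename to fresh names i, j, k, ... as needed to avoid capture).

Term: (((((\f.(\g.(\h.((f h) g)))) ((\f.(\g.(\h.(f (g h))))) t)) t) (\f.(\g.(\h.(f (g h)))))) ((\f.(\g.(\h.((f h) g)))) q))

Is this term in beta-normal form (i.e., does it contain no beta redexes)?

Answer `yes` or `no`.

Answer: no

Derivation:
Term: (((((\f.(\g.(\h.((f h) g)))) ((\f.(\g.(\h.(f (g h))))) t)) t) (\f.(\g.(\h.(f (g h)))))) ((\f.(\g.(\h.((f h) g)))) q))
Found 3 beta redex(es).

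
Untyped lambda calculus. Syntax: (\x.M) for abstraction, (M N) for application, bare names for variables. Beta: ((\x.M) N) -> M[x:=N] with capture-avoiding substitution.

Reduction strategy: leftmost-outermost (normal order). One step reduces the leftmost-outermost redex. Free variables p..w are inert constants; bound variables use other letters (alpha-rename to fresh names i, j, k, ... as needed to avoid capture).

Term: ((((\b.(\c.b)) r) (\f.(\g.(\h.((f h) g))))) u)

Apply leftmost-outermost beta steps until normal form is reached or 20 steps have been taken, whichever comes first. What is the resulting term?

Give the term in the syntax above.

Step 0: ((((\b.(\c.b)) r) (\f.(\g.(\h.((f h) g))))) u)
Step 1: (((\c.r) (\f.(\g.(\h.((f h) g))))) u)
Step 2: (r u)

Answer: (r u)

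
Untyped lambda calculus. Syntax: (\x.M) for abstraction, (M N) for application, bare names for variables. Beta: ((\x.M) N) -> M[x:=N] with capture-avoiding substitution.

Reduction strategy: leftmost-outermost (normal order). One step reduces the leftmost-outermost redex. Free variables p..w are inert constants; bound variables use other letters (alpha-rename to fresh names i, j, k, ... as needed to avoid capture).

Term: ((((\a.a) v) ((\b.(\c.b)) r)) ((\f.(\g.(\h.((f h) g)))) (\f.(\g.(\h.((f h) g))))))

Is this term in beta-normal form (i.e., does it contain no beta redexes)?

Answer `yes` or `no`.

Term: ((((\a.a) v) ((\b.(\c.b)) r)) ((\f.(\g.(\h.((f h) g)))) (\f.(\g.(\h.((f h) g))))))
Found 3 beta redex(es).

Answer: no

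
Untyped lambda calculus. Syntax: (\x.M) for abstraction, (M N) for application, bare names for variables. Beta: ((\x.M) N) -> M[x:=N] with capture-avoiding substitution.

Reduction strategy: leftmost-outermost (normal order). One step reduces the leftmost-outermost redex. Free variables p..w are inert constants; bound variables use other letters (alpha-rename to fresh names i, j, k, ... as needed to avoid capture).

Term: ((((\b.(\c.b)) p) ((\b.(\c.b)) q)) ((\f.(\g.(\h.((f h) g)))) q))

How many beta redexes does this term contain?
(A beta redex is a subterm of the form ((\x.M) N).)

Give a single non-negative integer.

Answer: 3

Derivation:
Term: ((((\b.(\c.b)) p) ((\b.(\c.b)) q)) ((\f.(\g.(\h.((f h) g)))) q))
  Redex: ((\b.(\c.b)) p)
  Redex: ((\b.(\c.b)) q)
  Redex: ((\f.(\g.(\h.((f h) g)))) q)
Total redexes: 3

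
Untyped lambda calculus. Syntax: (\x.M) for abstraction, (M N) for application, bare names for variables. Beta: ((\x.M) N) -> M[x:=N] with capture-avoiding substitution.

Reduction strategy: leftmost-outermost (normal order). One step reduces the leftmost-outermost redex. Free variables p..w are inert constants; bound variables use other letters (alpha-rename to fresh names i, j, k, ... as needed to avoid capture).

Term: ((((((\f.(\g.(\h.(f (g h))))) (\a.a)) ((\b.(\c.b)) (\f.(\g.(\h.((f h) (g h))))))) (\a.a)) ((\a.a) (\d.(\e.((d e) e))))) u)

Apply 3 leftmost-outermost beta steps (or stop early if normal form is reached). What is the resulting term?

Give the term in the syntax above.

Step 0: ((((((\f.(\g.(\h.(f (g h))))) (\a.a)) ((\b.(\c.b)) (\f.(\g.(\h.((f h) (g h))))))) (\a.a)) ((\a.a) (\d.(\e.((d e) e))))) u)
Step 1: (((((\g.(\h.((\a.a) (g h)))) ((\b.(\c.b)) (\f.(\g.(\h.((f h) (g h))))))) (\a.a)) ((\a.a) (\d.(\e.((d e) e))))) u)
Step 2: ((((\h.((\a.a) (((\b.(\c.b)) (\f.(\g.(\h.((f h) (g h)))))) h))) (\a.a)) ((\a.a) (\d.(\e.((d e) e))))) u)
Step 3: ((((\a.a) (((\b.(\c.b)) (\f.(\g.(\h.((f h) (g h)))))) (\a.a))) ((\a.a) (\d.(\e.((d e) e))))) u)

Answer: ((((\a.a) (((\b.(\c.b)) (\f.(\g.(\h.((f h) (g h)))))) (\a.a))) ((\a.a) (\d.(\e.((d e) e))))) u)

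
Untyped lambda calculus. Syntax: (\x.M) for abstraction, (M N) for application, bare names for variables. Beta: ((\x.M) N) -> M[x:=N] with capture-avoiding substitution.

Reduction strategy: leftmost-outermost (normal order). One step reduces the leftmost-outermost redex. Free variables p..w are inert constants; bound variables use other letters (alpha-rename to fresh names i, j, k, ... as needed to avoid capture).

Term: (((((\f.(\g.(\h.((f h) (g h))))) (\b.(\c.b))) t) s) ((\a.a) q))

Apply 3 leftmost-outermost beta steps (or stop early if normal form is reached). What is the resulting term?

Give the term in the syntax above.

Step 0: (((((\f.(\g.(\h.((f h) (g h))))) (\b.(\c.b))) t) s) ((\a.a) q))
Step 1: ((((\g.(\h.(((\b.(\c.b)) h) (g h)))) t) s) ((\a.a) q))
Step 2: (((\h.(((\b.(\c.b)) h) (t h))) s) ((\a.a) q))
Step 3: ((((\b.(\c.b)) s) (t s)) ((\a.a) q))

Answer: ((((\b.(\c.b)) s) (t s)) ((\a.a) q))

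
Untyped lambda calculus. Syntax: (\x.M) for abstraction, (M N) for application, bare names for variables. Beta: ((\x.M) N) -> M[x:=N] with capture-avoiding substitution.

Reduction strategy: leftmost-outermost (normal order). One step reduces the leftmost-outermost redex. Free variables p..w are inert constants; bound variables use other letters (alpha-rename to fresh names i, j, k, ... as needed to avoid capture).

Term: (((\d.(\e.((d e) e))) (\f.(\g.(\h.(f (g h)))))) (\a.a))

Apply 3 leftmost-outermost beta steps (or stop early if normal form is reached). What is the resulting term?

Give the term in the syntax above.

Step 0: (((\d.(\e.((d e) e))) (\f.(\g.(\h.(f (g h)))))) (\a.a))
Step 1: ((\e.(((\f.(\g.(\h.(f (g h))))) e) e)) (\a.a))
Step 2: (((\f.(\g.(\h.(f (g h))))) (\a.a)) (\a.a))
Step 3: ((\g.(\h.((\a.a) (g h)))) (\a.a))

Answer: ((\g.(\h.((\a.a) (g h)))) (\a.a))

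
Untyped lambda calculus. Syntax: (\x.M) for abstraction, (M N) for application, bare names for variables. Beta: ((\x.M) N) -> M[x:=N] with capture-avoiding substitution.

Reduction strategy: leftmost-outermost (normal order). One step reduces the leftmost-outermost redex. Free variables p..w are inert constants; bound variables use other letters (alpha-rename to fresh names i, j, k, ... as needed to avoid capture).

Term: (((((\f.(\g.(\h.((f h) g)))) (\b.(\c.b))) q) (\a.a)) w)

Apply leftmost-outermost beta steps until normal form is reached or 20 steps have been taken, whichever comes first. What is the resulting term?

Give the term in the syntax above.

Answer: w

Derivation:
Step 0: (((((\f.(\g.(\h.((f h) g)))) (\b.(\c.b))) q) (\a.a)) w)
Step 1: ((((\g.(\h.(((\b.(\c.b)) h) g))) q) (\a.a)) w)
Step 2: (((\h.(((\b.(\c.b)) h) q)) (\a.a)) w)
Step 3: ((((\b.(\c.b)) (\a.a)) q) w)
Step 4: (((\c.(\a.a)) q) w)
Step 5: ((\a.a) w)
Step 6: w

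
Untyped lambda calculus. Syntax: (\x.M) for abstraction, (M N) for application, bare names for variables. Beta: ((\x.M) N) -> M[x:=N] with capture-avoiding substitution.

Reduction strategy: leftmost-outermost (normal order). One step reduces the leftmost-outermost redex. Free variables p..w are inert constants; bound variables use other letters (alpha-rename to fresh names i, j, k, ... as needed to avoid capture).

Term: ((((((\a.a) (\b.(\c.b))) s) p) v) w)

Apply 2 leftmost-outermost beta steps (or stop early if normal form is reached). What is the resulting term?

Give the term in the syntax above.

Answer: ((((\c.s) p) v) w)

Derivation:
Step 0: ((((((\a.a) (\b.(\c.b))) s) p) v) w)
Step 1: (((((\b.(\c.b)) s) p) v) w)
Step 2: ((((\c.s) p) v) w)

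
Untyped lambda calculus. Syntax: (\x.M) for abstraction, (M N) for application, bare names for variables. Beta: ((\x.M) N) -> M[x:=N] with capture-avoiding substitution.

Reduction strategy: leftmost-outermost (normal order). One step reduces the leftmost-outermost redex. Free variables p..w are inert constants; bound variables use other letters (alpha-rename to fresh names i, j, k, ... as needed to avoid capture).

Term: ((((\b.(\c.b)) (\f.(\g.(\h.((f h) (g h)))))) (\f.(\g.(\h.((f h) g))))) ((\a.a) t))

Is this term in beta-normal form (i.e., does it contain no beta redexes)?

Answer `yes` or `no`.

Answer: no

Derivation:
Term: ((((\b.(\c.b)) (\f.(\g.(\h.((f h) (g h)))))) (\f.(\g.(\h.((f h) g))))) ((\a.a) t))
Found 2 beta redex(es).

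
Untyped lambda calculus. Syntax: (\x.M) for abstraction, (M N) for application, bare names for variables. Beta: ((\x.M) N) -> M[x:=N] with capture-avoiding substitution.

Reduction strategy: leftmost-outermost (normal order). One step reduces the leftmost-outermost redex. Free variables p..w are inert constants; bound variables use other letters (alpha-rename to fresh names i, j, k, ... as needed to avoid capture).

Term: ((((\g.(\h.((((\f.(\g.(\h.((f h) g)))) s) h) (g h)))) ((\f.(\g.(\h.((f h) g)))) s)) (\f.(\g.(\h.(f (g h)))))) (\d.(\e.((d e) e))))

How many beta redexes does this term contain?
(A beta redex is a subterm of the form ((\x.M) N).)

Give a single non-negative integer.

Term: ((((\g.(\h.((((\f.(\g.(\h.((f h) g)))) s) h) (g h)))) ((\f.(\g.(\h.((f h) g)))) s)) (\f.(\g.(\h.(f (g h)))))) (\d.(\e.((d e) e))))
  Redex: ((\g.(\h.((((\f.(\g.(\h.((f h) g)))) s) h) (g h)))) ((\f.(\g.(\h.((f h) g)))) s))
  Redex: ((\f.(\g.(\h.((f h) g)))) s)
  Redex: ((\f.(\g.(\h.((f h) g)))) s)
Total redexes: 3

Answer: 3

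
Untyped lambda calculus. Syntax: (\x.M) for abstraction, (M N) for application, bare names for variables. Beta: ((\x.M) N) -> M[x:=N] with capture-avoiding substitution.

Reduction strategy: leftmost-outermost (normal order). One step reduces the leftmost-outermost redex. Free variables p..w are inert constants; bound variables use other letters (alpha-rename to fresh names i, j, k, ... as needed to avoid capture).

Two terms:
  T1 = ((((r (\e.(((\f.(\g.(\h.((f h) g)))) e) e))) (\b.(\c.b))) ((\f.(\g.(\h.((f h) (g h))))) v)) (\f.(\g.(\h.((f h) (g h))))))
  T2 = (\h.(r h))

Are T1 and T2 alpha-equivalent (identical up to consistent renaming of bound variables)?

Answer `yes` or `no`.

Answer: no

Derivation:
Term 1: ((((r (\e.(((\f.(\g.(\h.((f h) g)))) e) e))) (\b.(\c.b))) ((\f.(\g.(\h.((f h) (g h))))) v)) (\f.(\g.(\h.((f h) (g h))))))
Term 2: (\h.(r h))
Alpha-equivalence: compare structure up to binder renaming.
Result: False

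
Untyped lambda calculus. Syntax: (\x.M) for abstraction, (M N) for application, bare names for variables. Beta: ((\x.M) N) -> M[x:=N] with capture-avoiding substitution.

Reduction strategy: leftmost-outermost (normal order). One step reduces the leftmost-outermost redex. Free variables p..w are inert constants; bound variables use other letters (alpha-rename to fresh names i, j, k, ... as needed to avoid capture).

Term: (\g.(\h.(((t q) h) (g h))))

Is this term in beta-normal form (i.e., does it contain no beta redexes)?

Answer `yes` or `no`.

Term: (\g.(\h.(((t q) h) (g h))))
No beta redexes found.

Answer: yes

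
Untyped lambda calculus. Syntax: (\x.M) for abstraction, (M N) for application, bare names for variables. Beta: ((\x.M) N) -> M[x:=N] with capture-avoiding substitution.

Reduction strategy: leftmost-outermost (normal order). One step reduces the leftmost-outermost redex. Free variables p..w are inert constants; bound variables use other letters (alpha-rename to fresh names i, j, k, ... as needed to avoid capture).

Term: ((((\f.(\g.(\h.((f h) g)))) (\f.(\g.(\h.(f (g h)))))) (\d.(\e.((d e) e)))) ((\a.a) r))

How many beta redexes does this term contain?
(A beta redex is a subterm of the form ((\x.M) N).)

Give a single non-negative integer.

Answer: 2

Derivation:
Term: ((((\f.(\g.(\h.((f h) g)))) (\f.(\g.(\h.(f (g h)))))) (\d.(\e.((d e) e)))) ((\a.a) r))
  Redex: ((\f.(\g.(\h.((f h) g)))) (\f.(\g.(\h.(f (g h))))))
  Redex: ((\a.a) r)
Total redexes: 2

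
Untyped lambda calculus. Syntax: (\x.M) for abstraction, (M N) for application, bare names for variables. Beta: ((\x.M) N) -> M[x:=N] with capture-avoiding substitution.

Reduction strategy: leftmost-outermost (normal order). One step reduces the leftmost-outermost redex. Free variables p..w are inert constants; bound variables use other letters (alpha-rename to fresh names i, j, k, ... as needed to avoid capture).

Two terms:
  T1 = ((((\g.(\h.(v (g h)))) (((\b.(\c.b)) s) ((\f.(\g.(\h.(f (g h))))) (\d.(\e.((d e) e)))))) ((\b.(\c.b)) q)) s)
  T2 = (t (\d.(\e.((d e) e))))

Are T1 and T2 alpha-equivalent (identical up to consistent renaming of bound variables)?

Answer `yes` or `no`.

Term 1: ((((\g.(\h.(v (g h)))) (((\b.(\c.b)) s) ((\f.(\g.(\h.(f (g h))))) (\d.(\e.((d e) e)))))) ((\b.(\c.b)) q)) s)
Term 2: (t (\d.(\e.((d e) e))))
Alpha-equivalence: compare structure up to binder renaming.
Result: False

Answer: no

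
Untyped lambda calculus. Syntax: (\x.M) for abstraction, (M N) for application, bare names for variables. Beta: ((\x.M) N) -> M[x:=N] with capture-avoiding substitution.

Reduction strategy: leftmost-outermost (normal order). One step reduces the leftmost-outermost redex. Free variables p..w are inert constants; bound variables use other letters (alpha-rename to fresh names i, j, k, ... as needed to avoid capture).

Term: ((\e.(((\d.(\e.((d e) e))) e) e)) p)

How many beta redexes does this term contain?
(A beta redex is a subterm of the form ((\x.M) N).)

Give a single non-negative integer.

Answer: 2

Derivation:
Term: ((\e.(((\d.(\e.((d e) e))) e) e)) p)
  Redex: ((\e.(((\d.(\e.((d e) e))) e) e)) p)
  Redex: ((\d.(\e.((d e) e))) e)
Total redexes: 2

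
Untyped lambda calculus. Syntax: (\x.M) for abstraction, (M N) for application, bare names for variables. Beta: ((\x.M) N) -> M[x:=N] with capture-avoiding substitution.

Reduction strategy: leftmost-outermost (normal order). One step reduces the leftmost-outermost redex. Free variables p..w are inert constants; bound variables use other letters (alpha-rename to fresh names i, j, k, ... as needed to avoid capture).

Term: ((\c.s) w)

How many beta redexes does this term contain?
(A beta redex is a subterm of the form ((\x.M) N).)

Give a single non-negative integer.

Answer: 1

Derivation:
Term: ((\c.s) w)
  Redex: ((\c.s) w)
Total redexes: 1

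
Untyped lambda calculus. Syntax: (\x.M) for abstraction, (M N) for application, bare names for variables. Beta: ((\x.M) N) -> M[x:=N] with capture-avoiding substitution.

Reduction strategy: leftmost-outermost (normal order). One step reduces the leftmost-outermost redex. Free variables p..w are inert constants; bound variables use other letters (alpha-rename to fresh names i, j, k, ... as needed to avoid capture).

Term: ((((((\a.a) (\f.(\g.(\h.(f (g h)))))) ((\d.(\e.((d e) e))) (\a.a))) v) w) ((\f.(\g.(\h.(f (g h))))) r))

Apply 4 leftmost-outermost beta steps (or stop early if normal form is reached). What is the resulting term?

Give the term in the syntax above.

Answer: ((((\d.(\e.((d e) e))) (\a.a)) (v w)) ((\f.(\g.(\h.(f (g h))))) r))

Derivation:
Step 0: ((((((\a.a) (\f.(\g.(\h.(f (g h)))))) ((\d.(\e.((d e) e))) (\a.a))) v) w) ((\f.(\g.(\h.(f (g h))))) r))
Step 1: (((((\f.(\g.(\h.(f (g h))))) ((\d.(\e.((d e) e))) (\a.a))) v) w) ((\f.(\g.(\h.(f (g h))))) r))
Step 2: ((((\g.(\h.(((\d.(\e.((d e) e))) (\a.a)) (g h)))) v) w) ((\f.(\g.(\h.(f (g h))))) r))
Step 3: (((\h.(((\d.(\e.((d e) e))) (\a.a)) (v h))) w) ((\f.(\g.(\h.(f (g h))))) r))
Step 4: ((((\d.(\e.((d e) e))) (\a.a)) (v w)) ((\f.(\g.(\h.(f (g h))))) r))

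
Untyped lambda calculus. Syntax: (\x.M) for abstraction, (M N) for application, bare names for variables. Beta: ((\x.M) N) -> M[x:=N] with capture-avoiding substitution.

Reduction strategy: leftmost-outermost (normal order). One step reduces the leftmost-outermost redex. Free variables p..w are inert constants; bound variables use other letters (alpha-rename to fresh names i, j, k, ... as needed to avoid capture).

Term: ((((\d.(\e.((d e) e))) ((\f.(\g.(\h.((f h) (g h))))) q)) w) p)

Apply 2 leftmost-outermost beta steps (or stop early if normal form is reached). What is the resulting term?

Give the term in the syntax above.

Answer: (((((\f.(\g.(\h.((f h) (g h))))) q) w) w) p)

Derivation:
Step 0: ((((\d.(\e.((d e) e))) ((\f.(\g.(\h.((f h) (g h))))) q)) w) p)
Step 1: (((\e.((((\f.(\g.(\h.((f h) (g h))))) q) e) e)) w) p)
Step 2: (((((\f.(\g.(\h.((f h) (g h))))) q) w) w) p)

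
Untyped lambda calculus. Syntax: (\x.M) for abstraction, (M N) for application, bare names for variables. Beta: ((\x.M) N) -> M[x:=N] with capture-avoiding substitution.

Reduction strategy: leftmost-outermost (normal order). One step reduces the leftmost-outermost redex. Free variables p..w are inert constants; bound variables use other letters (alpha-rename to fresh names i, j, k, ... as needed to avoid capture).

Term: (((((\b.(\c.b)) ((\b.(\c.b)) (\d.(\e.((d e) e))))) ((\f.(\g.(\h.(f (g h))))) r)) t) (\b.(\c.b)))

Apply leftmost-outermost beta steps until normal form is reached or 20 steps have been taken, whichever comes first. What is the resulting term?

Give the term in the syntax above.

Step 0: (((((\b.(\c.b)) ((\b.(\c.b)) (\d.(\e.((d e) e))))) ((\f.(\g.(\h.(f (g h))))) r)) t) (\b.(\c.b)))
Step 1: ((((\c.((\b.(\c.b)) (\d.(\e.((d e) e))))) ((\f.(\g.(\h.(f (g h))))) r)) t) (\b.(\c.b)))
Step 2: ((((\b.(\c.b)) (\d.(\e.((d e) e)))) t) (\b.(\c.b)))
Step 3: (((\c.(\d.(\e.((d e) e)))) t) (\b.(\c.b)))
Step 4: ((\d.(\e.((d e) e))) (\b.(\c.b)))
Step 5: (\e.(((\b.(\c.b)) e) e))
Step 6: (\e.((\c.e) e))
Step 7: (\e.e)

Answer: (\e.e)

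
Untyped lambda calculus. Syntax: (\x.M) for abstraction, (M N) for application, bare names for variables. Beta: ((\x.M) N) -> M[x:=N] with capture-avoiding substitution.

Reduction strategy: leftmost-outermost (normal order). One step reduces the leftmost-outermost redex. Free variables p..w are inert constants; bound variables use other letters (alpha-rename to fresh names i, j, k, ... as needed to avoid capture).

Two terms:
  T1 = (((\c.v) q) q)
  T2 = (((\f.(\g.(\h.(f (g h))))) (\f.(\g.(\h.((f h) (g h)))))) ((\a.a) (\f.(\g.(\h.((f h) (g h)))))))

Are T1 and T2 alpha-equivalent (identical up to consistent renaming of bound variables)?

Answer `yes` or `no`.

Answer: no

Derivation:
Term 1: (((\c.v) q) q)
Term 2: (((\f.(\g.(\h.(f (g h))))) (\f.(\g.(\h.((f h) (g h)))))) ((\a.a) (\f.(\g.(\h.((f h) (g h)))))))
Alpha-equivalence: compare structure up to binder renaming.
Result: False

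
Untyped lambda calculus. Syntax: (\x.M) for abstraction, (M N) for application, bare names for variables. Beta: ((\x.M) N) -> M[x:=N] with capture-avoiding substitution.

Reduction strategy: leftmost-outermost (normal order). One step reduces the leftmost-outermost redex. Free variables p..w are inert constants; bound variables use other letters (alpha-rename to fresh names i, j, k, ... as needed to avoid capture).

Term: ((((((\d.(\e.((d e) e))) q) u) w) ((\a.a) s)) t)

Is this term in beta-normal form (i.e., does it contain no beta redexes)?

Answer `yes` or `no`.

Answer: no

Derivation:
Term: ((((((\d.(\e.((d e) e))) q) u) w) ((\a.a) s)) t)
Found 2 beta redex(es).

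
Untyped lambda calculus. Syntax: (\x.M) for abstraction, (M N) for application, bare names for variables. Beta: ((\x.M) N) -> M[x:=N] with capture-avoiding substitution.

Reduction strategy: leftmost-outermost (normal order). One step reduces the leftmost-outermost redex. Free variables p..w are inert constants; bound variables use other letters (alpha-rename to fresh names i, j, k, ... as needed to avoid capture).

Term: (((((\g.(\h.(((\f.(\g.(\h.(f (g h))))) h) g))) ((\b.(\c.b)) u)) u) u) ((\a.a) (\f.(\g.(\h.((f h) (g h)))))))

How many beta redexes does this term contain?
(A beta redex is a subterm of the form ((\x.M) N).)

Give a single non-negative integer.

Term: (((((\g.(\h.(((\f.(\g.(\h.(f (g h))))) h) g))) ((\b.(\c.b)) u)) u) u) ((\a.a) (\f.(\g.(\h.((f h) (g h)))))))
  Redex: ((\g.(\h.(((\f.(\g.(\h.(f (g h))))) h) g))) ((\b.(\c.b)) u))
  Redex: ((\f.(\g.(\h.(f (g h))))) h)
  Redex: ((\b.(\c.b)) u)
  Redex: ((\a.a) (\f.(\g.(\h.((f h) (g h))))))
Total redexes: 4

Answer: 4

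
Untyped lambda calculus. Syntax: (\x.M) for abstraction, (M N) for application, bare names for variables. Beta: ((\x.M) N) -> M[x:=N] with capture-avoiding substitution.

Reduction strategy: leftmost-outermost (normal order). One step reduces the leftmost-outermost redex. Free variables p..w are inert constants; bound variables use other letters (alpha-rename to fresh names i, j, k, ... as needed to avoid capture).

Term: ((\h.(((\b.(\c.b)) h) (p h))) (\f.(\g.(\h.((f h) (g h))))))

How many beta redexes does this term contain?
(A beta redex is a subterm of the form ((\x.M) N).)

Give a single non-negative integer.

Term: ((\h.(((\b.(\c.b)) h) (p h))) (\f.(\g.(\h.((f h) (g h))))))
  Redex: ((\h.(((\b.(\c.b)) h) (p h))) (\f.(\g.(\h.((f h) (g h))))))
  Redex: ((\b.(\c.b)) h)
Total redexes: 2

Answer: 2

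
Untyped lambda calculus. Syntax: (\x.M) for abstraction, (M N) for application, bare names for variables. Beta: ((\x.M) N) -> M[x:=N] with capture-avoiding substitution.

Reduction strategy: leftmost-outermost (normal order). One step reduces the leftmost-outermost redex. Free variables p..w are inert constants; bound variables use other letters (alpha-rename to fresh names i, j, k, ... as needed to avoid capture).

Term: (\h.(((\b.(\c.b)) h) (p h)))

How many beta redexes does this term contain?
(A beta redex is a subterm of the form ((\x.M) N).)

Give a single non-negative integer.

Term: (\h.(((\b.(\c.b)) h) (p h)))
  Redex: ((\b.(\c.b)) h)
Total redexes: 1

Answer: 1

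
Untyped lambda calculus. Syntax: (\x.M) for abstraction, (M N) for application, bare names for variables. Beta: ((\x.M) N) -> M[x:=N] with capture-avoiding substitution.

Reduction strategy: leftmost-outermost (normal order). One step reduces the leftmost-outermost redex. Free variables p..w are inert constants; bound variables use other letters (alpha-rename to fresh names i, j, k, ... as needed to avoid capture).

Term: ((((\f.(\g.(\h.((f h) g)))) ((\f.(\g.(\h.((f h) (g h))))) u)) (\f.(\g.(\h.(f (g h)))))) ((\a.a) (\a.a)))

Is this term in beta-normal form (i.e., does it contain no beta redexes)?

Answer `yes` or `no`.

Term: ((((\f.(\g.(\h.((f h) g)))) ((\f.(\g.(\h.((f h) (g h))))) u)) (\f.(\g.(\h.(f (g h)))))) ((\a.a) (\a.a)))
Found 3 beta redex(es).

Answer: no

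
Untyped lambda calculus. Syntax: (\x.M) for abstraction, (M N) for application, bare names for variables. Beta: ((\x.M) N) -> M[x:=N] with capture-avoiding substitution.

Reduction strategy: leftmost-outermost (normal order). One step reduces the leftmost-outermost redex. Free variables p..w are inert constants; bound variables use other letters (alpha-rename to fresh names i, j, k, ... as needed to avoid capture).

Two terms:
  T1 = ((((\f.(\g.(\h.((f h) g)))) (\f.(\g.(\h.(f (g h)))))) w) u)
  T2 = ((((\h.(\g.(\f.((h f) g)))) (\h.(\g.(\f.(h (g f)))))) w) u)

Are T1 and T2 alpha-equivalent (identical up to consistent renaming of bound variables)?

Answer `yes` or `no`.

Term 1: ((((\f.(\g.(\h.((f h) g)))) (\f.(\g.(\h.(f (g h)))))) w) u)
Term 2: ((((\h.(\g.(\f.((h f) g)))) (\h.(\g.(\f.(h (g f)))))) w) u)
Alpha-equivalence: compare structure up to binder renaming.
Result: True

Answer: yes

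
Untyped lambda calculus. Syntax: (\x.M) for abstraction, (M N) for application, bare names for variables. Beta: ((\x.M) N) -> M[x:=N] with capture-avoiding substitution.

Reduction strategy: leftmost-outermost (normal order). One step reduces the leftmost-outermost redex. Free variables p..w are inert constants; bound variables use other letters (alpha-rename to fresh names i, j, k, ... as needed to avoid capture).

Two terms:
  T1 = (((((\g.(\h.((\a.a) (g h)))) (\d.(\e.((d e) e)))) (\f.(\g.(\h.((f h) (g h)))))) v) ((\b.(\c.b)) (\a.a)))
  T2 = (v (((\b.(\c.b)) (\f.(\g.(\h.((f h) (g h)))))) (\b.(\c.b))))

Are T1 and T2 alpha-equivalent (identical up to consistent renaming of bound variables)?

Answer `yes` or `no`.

Answer: no

Derivation:
Term 1: (((((\g.(\h.((\a.a) (g h)))) (\d.(\e.((d e) e)))) (\f.(\g.(\h.((f h) (g h)))))) v) ((\b.(\c.b)) (\a.a)))
Term 2: (v (((\b.(\c.b)) (\f.(\g.(\h.((f h) (g h)))))) (\b.(\c.b))))
Alpha-equivalence: compare structure up to binder renaming.
Result: False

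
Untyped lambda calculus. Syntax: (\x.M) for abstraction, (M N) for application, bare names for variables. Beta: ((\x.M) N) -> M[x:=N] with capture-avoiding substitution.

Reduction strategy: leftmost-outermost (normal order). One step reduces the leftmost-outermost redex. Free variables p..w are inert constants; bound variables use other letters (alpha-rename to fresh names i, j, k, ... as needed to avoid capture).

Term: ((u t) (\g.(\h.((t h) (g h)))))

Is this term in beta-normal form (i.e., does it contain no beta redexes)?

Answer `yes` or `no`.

Answer: yes

Derivation:
Term: ((u t) (\g.(\h.((t h) (g h)))))
No beta redexes found.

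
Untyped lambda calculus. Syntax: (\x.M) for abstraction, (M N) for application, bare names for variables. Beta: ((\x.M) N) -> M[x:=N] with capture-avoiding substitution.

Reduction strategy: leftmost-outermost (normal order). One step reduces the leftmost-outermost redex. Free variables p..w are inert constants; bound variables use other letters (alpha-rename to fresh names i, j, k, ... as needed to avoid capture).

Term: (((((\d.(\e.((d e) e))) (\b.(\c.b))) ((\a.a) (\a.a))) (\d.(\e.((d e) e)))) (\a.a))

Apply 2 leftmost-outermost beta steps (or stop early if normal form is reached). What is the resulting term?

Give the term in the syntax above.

Answer: (((((\b.(\c.b)) ((\a.a) (\a.a))) ((\a.a) (\a.a))) (\d.(\e.((d e) e)))) (\a.a))

Derivation:
Step 0: (((((\d.(\e.((d e) e))) (\b.(\c.b))) ((\a.a) (\a.a))) (\d.(\e.((d e) e)))) (\a.a))
Step 1: ((((\e.(((\b.(\c.b)) e) e)) ((\a.a) (\a.a))) (\d.(\e.((d e) e)))) (\a.a))
Step 2: (((((\b.(\c.b)) ((\a.a) (\a.a))) ((\a.a) (\a.a))) (\d.(\e.((d e) e)))) (\a.a))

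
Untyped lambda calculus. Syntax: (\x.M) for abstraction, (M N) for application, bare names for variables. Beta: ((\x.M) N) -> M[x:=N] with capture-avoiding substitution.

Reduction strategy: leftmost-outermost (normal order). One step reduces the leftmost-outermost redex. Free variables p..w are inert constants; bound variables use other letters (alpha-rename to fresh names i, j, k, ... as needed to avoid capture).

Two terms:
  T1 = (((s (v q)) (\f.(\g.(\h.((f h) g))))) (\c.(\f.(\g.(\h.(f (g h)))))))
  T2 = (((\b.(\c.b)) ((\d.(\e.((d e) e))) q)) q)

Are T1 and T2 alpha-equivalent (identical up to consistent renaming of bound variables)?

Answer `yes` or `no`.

Answer: no

Derivation:
Term 1: (((s (v q)) (\f.(\g.(\h.((f h) g))))) (\c.(\f.(\g.(\h.(f (g h)))))))
Term 2: (((\b.(\c.b)) ((\d.(\e.((d e) e))) q)) q)
Alpha-equivalence: compare structure up to binder renaming.
Result: False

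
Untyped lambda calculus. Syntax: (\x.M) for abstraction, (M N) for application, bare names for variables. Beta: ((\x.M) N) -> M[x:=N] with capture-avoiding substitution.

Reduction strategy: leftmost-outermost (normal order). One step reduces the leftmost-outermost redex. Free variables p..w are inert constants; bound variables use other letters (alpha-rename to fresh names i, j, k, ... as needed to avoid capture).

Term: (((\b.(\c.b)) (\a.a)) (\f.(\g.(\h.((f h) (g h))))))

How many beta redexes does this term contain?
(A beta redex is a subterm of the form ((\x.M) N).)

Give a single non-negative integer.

Answer: 1

Derivation:
Term: (((\b.(\c.b)) (\a.a)) (\f.(\g.(\h.((f h) (g h))))))
  Redex: ((\b.(\c.b)) (\a.a))
Total redexes: 1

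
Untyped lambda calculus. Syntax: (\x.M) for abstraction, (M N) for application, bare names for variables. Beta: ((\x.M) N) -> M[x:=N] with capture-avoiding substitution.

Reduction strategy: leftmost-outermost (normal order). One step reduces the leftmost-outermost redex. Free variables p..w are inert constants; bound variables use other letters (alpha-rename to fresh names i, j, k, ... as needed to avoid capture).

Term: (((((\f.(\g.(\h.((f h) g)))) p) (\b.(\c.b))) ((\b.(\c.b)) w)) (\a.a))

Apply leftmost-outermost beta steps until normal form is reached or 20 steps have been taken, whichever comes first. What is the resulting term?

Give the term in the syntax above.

Step 0: (((((\f.(\g.(\h.((f h) g)))) p) (\b.(\c.b))) ((\b.(\c.b)) w)) (\a.a))
Step 1: ((((\g.(\h.((p h) g))) (\b.(\c.b))) ((\b.(\c.b)) w)) (\a.a))
Step 2: (((\h.((p h) (\b.(\c.b)))) ((\b.(\c.b)) w)) (\a.a))
Step 3: (((p ((\b.(\c.b)) w)) (\b.(\c.b))) (\a.a))
Step 4: (((p (\c.w)) (\b.(\c.b))) (\a.a))

Answer: (((p (\c.w)) (\b.(\c.b))) (\a.a))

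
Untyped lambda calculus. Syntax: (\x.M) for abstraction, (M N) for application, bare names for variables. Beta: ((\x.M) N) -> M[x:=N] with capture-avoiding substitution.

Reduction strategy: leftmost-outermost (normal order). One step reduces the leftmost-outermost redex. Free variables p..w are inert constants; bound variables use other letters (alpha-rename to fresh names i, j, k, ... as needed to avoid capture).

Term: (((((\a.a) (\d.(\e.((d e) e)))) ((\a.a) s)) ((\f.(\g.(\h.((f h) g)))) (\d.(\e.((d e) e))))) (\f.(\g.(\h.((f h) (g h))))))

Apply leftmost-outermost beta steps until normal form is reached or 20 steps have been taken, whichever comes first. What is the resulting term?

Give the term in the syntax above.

Step 0: (((((\a.a) (\d.(\e.((d e) e)))) ((\a.a) s)) ((\f.(\g.(\h.((f h) g)))) (\d.(\e.((d e) e))))) (\f.(\g.(\h.((f h) (g h))))))
Step 1: ((((\d.(\e.((d e) e))) ((\a.a) s)) ((\f.(\g.(\h.((f h) g)))) (\d.(\e.((d e) e))))) (\f.(\g.(\h.((f h) (g h))))))
Step 2: (((\e.((((\a.a) s) e) e)) ((\f.(\g.(\h.((f h) g)))) (\d.(\e.((d e) e))))) (\f.(\g.(\h.((f h) (g h))))))
Step 3: (((((\a.a) s) ((\f.(\g.(\h.((f h) g)))) (\d.(\e.((d e) e))))) ((\f.(\g.(\h.((f h) g)))) (\d.(\e.((d e) e))))) (\f.(\g.(\h.((f h) (g h))))))
Step 4: (((s ((\f.(\g.(\h.((f h) g)))) (\d.(\e.((d e) e))))) ((\f.(\g.(\h.((f h) g)))) (\d.(\e.((d e) e))))) (\f.(\g.(\h.((f h) (g h))))))
Step 5: (((s (\g.(\h.(((\d.(\e.((d e) e))) h) g)))) ((\f.(\g.(\h.((f h) g)))) (\d.(\e.((d e) e))))) (\f.(\g.(\h.((f h) (g h))))))
Step 6: (((s (\g.(\h.((\e.((h e) e)) g)))) ((\f.(\g.(\h.((f h) g)))) (\d.(\e.((d e) e))))) (\f.(\g.(\h.((f h) (g h))))))
Step 7: (((s (\g.(\h.((h g) g)))) ((\f.(\g.(\h.((f h) g)))) (\d.(\e.((d e) e))))) (\f.(\g.(\h.((f h) (g h))))))
Step 8: (((s (\g.(\h.((h g) g)))) (\g.(\h.(((\d.(\e.((d e) e))) h) g)))) (\f.(\g.(\h.((f h) (g h))))))
Step 9: (((s (\g.(\h.((h g) g)))) (\g.(\h.((\e.((h e) e)) g)))) (\f.(\g.(\h.((f h) (g h))))))
Step 10: (((s (\g.(\h.((h g) g)))) (\g.(\h.((h g) g)))) (\f.(\g.(\h.((f h) (g h))))))

Answer: (((s (\g.(\h.((h g) g)))) (\g.(\h.((h g) g)))) (\f.(\g.(\h.((f h) (g h))))))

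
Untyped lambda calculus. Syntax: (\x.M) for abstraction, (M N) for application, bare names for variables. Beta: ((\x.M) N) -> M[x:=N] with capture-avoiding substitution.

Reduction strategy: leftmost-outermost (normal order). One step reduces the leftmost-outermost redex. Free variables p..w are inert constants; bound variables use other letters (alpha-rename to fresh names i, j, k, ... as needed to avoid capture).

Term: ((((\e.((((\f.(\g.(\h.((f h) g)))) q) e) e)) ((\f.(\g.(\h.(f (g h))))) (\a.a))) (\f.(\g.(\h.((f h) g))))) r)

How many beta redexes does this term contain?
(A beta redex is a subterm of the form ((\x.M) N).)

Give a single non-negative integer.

Term: ((((\e.((((\f.(\g.(\h.((f h) g)))) q) e) e)) ((\f.(\g.(\h.(f (g h))))) (\a.a))) (\f.(\g.(\h.((f h) g))))) r)
  Redex: ((\e.((((\f.(\g.(\h.((f h) g)))) q) e) e)) ((\f.(\g.(\h.(f (g h))))) (\a.a)))
  Redex: ((\f.(\g.(\h.((f h) g)))) q)
  Redex: ((\f.(\g.(\h.(f (g h))))) (\a.a))
Total redexes: 3

Answer: 3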